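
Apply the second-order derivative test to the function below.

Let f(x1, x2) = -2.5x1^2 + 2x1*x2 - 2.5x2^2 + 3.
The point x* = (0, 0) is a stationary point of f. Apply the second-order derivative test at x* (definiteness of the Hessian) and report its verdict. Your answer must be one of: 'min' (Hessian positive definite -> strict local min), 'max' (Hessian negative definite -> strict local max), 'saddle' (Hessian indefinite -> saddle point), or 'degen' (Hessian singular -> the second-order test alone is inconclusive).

Compute the Hessian H = grad^2 f:
  H = [[-5, 2], [2, -5]]
Verify stationarity: grad f(x*) = H x* + g = (0, 0).
Eigenvalues of H: -7, -3.
Both eigenvalues < 0, so H is negative definite -> x* is a strict local max.

max


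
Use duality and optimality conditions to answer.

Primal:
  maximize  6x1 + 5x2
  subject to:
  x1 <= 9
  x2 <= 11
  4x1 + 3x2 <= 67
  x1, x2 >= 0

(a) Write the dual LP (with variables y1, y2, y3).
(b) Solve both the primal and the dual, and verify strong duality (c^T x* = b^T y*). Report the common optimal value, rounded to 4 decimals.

The standard primal-dual pair for 'max c^T x s.t. A x <= b, x >= 0' is:
  Dual:  min b^T y  s.t.  A^T y >= c,  y >= 0.

So the dual LP is:
  minimize  9y1 + 11y2 + 67y3
  subject to:
    y1 + 4y3 >= 6
    y2 + 3y3 >= 5
    y1, y2, y3 >= 0

Solving the primal: x* = (8.5, 11).
  primal value c^T x* = 106.
Solving the dual: y* = (0, 0.5, 1.5).
  dual value b^T y* = 106.
Strong duality: c^T x* = b^T y*. Confirmed.

106


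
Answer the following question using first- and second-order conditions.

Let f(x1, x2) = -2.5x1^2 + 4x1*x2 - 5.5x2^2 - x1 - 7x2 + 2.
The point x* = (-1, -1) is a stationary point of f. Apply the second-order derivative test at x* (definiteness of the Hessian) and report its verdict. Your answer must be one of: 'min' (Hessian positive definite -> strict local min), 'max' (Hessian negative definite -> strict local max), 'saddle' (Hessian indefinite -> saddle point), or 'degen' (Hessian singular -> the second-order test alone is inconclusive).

Compute the Hessian H = grad^2 f:
  H = [[-5, 4], [4, -11]]
Verify stationarity: grad f(x*) = H x* + g = (0, 0).
Eigenvalues of H: -13, -3.
Both eigenvalues < 0, so H is negative definite -> x* is a strict local max.

max


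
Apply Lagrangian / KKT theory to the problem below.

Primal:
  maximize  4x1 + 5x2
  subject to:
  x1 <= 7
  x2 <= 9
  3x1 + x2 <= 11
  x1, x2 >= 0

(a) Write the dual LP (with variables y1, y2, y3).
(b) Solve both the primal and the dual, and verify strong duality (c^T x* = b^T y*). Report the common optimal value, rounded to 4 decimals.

The standard primal-dual pair for 'max c^T x s.t. A x <= b, x >= 0' is:
  Dual:  min b^T y  s.t.  A^T y >= c,  y >= 0.

So the dual LP is:
  minimize  7y1 + 9y2 + 11y3
  subject to:
    y1 + 3y3 >= 4
    y2 + y3 >= 5
    y1, y2, y3 >= 0

Solving the primal: x* = (0.6667, 9).
  primal value c^T x* = 47.6667.
Solving the dual: y* = (0, 3.6667, 1.3333).
  dual value b^T y* = 47.6667.
Strong duality: c^T x* = b^T y*. Confirmed.

47.6667


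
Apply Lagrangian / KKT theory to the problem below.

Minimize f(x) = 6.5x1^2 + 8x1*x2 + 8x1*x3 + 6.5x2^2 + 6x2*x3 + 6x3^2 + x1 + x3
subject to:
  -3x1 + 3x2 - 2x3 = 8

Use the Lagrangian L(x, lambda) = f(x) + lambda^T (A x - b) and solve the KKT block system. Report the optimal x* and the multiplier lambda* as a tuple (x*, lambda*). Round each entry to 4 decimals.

Form the Lagrangian:
  L(x, lambda) = (1/2) x^T Q x + c^T x + lambda^T (A x - b)
Stationarity (grad_x L = 0): Q x + c + A^T lambda = 0.
Primal feasibility: A x = b.

This gives the KKT block system:
  [ Q   A^T ] [ x     ]   [-c ]
  [ A    0  ] [ lambda ] = [ b ]

Solving the linear system:
  x*      = (-1.1592, 1.3095, -0.2969)
  lambda* = (-1.9896)
  f(x*)   = 7.2303

x* = (-1.1592, 1.3095, -0.2969), lambda* = (-1.9896)


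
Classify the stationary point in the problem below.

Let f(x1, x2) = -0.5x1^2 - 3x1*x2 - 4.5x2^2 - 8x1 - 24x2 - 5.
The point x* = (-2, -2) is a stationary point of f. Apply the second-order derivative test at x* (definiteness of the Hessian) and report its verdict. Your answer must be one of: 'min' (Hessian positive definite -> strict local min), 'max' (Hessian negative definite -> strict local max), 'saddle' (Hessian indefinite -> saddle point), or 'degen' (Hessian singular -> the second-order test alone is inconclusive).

Compute the Hessian H = grad^2 f:
  H = [[-1, -3], [-3, -9]]
Verify stationarity: grad f(x*) = H x* + g = (0, 0).
Eigenvalues of H: -10, 0.
H has a zero eigenvalue (singular; negative semidefinite but not definite), so H is neither positive definite, negative definite, nor indefinite. The second-order test alone is inconclusive -> degen.
(Indeed, f is constant along the null direction of H through x*, so x* is not a strict local extremum.)

degen


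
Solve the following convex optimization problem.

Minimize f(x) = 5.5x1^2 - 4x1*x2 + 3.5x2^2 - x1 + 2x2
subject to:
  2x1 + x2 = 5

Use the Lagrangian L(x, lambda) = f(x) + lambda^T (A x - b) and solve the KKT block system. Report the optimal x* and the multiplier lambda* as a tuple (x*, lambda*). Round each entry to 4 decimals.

Form the Lagrangian:
  L(x, lambda) = (1/2) x^T Q x + c^T x + lambda^T (A x - b)
Stationarity (grad_x L = 0): Q x + c + A^T lambda = 0.
Primal feasibility: A x = b.

This gives the KKT block system:
  [ Q   A^T ] [ x     ]   [-c ]
  [ A    0  ] [ lambda ] = [ b ]

Solving the linear system:
  x*      = (1.7273, 1.5455)
  lambda* = (-5.9091)
  f(x*)   = 15.4545

x* = (1.7273, 1.5455), lambda* = (-5.9091)


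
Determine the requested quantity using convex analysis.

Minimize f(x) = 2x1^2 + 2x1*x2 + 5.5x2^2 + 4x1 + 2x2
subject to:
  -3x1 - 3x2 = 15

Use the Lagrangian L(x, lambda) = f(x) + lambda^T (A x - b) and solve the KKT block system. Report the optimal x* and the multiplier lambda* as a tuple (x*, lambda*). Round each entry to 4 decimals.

Form the Lagrangian:
  L(x, lambda) = (1/2) x^T Q x + c^T x + lambda^T (A x - b)
Stationarity (grad_x L = 0): Q x + c + A^T lambda = 0.
Primal feasibility: A x = b.

This gives the KKT block system:
  [ Q   A^T ] [ x     ]   [-c ]
  [ A    0  ] [ lambda ] = [ b ]

Solving the linear system:
  x*      = (-4.2727, -0.7273)
  lambda* = (-4.8485)
  f(x*)   = 27.0909

x* = (-4.2727, -0.7273), lambda* = (-4.8485)


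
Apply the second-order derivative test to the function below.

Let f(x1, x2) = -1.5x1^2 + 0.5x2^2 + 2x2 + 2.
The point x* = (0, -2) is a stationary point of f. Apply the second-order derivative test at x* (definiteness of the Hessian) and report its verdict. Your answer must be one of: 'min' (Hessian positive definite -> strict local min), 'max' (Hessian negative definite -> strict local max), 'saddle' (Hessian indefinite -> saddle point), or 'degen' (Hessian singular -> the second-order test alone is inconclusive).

Compute the Hessian H = grad^2 f:
  H = [[-3, 0], [0, 1]]
Verify stationarity: grad f(x*) = H x* + g = (0, 0).
Eigenvalues of H: -3, 1.
Eigenvalues have mixed signs, so H is indefinite -> x* is a saddle point.

saddle


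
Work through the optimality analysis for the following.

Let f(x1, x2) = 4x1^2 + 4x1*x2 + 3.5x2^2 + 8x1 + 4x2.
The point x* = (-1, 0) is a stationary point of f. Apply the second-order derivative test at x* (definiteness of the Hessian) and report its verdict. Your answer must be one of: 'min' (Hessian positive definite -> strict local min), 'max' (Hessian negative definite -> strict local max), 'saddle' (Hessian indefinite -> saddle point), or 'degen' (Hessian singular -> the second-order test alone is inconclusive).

Compute the Hessian H = grad^2 f:
  H = [[8, 4], [4, 7]]
Verify stationarity: grad f(x*) = H x* + g = (0, 0).
Eigenvalues of H: 3.4689, 11.5311.
Both eigenvalues > 0, so H is positive definite -> x* is a strict local min.

min


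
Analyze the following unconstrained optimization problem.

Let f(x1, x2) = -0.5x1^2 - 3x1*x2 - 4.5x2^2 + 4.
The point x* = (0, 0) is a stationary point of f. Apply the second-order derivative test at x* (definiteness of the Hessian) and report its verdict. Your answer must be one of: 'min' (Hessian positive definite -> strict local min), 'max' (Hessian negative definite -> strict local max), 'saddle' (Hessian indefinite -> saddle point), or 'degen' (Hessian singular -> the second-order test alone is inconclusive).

Compute the Hessian H = grad^2 f:
  H = [[-1, -3], [-3, -9]]
Verify stationarity: grad f(x*) = H x* + g = (0, 0).
Eigenvalues of H: -10, 0.
H has a zero eigenvalue (singular; negative semidefinite but not definite), so H is neither positive definite, negative definite, nor indefinite. The second-order test alone is inconclusive -> degen.
(Indeed, f is constant along the null direction of H through x*, so x* is not a strict local extremum.)

degen


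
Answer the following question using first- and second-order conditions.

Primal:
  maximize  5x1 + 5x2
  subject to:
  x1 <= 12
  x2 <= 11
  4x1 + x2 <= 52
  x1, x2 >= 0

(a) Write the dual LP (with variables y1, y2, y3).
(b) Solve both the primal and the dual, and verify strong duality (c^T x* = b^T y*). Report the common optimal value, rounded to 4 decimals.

The standard primal-dual pair for 'max c^T x s.t. A x <= b, x >= 0' is:
  Dual:  min b^T y  s.t.  A^T y >= c,  y >= 0.

So the dual LP is:
  minimize  12y1 + 11y2 + 52y3
  subject to:
    y1 + 4y3 >= 5
    y2 + y3 >= 5
    y1, y2, y3 >= 0

Solving the primal: x* = (10.25, 11).
  primal value c^T x* = 106.25.
Solving the dual: y* = (0, 3.75, 1.25).
  dual value b^T y* = 106.25.
Strong duality: c^T x* = b^T y*. Confirmed.

106.25


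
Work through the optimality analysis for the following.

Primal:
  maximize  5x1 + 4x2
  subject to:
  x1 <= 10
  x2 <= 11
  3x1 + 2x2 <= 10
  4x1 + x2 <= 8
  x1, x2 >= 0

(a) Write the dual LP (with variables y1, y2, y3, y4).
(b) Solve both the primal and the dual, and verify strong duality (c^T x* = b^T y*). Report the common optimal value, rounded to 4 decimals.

The standard primal-dual pair for 'max c^T x s.t. A x <= b, x >= 0' is:
  Dual:  min b^T y  s.t.  A^T y >= c,  y >= 0.

So the dual LP is:
  minimize  10y1 + 11y2 + 10y3 + 8y4
  subject to:
    y1 + 3y3 + 4y4 >= 5
    y2 + 2y3 + y4 >= 4
    y1, y2, y3, y4 >= 0

Solving the primal: x* = (0, 5).
  primal value c^T x* = 20.
Solving the dual: y* = (0, 0, 2, 0).
  dual value b^T y* = 20.
Strong duality: c^T x* = b^T y*. Confirmed.

20


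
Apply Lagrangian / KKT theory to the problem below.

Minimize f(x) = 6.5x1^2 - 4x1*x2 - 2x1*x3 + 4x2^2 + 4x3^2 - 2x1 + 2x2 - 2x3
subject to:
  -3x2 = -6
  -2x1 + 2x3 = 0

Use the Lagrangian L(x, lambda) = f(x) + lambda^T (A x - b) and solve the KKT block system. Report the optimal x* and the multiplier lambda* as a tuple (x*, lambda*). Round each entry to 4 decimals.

Form the Lagrangian:
  L(x, lambda) = (1/2) x^T Q x + c^T x + lambda^T (A x - b)
Stationarity (grad_x L = 0): Q x + c + A^T lambda = 0.
Primal feasibility: A x = b.

This gives the KKT block system:
  [ Q   A^T ] [ x     ]   [-c ]
  [ A    0  ] [ lambda ] = [ b ]

Solving the linear system:
  x*      = (0.7059, 2, 0.7059)
  lambda* = (5.0588, -1.1176)
  f(x*)   = 15.7647

x* = (0.7059, 2, 0.7059), lambda* = (5.0588, -1.1176)


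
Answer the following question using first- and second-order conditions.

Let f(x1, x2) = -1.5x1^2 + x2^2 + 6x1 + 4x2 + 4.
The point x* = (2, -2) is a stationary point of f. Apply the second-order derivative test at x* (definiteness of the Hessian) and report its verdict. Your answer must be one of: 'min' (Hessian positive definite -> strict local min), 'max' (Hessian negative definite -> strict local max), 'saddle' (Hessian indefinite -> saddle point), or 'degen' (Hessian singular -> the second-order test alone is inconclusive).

Compute the Hessian H = grad^2 f:
  H = [[-3, 0], [0, 2]]
Verify stationarity: grad f(x*) = H x* + g = (0, 0).
Eigenvalues of H: -3, 2.
Eigenvalues have mixed signs, so H is indefinite -> x* is a saddle point.

saddle


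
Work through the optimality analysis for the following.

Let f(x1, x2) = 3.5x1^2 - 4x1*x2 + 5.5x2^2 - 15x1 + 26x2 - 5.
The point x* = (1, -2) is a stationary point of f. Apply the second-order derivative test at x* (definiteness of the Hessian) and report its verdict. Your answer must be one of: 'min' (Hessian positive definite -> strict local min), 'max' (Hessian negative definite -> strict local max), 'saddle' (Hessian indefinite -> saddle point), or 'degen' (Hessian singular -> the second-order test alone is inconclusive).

Compute the Hessian H = grad^2 f:
  H = [[7, -4], [-4, 11]]
Verify stationarity: grad f(x*) = H x* + g = (0, 0).
Eigenvalues of H: 4.5279, 13.4721.
Both eigenvalues > 0, so H is positive definite -> x* is a strict local min.

min


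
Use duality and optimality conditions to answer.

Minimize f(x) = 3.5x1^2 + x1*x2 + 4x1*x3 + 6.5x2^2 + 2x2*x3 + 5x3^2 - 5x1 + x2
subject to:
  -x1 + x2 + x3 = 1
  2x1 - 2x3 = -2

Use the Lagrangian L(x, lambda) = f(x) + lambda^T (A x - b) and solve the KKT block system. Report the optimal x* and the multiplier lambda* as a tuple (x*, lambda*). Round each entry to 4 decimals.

Form the Lagrangian:
  L(x, lambda) = (1/2) x^T Q x + c^T x + lambda^T (A x - b)
Stationarity (grad_x L = 0): Q x + c + A^T lambda = 0.
Primal feasibility: A x = b.

This gives the KKT block system:
  [ Q   A^T ] [ x     ]   [-c ]
  [ A    0  ] [ lambda ] = [ b ]

Solving the linear system:
  x*      = (-0.36, 0, 0.64)
  lambda* = (-1.92, 1.52)
  f(x*)   = 3.38

x* = (-0.36, 0, 0.64), lambda* = (-1.92, 1.52)


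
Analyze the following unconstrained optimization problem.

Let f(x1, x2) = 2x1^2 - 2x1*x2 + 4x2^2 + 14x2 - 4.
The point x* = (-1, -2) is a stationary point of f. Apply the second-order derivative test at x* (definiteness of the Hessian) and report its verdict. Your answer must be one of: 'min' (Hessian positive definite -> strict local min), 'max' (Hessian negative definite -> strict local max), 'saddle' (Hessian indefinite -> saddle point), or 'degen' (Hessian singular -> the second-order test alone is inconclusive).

Compute the Hessian H = grad^2 f:
  H = [[4, -2], [-2, 8]]
Verify stationarity: grad f(x*) = H x* + g = (0, 0).
Eigenvalues of H: 3.1716, 8.8284.
Both eigenvalues > 0, so H is positive definite -> x* is a strict local min.

min


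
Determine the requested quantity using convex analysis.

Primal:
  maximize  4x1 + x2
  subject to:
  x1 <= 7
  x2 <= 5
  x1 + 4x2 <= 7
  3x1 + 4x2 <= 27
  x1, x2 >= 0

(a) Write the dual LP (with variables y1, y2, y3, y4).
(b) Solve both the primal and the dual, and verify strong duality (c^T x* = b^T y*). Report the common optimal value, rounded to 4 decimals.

The standard primal-dual pair for 'max c^T x s.t. A x <= b, x >= 0' is:
  Dual:  min b^T y  s.t.  A^T y >= c,  y >= 0.

So the dual LP is:
  minimize  7y1 + 5y2 + 7y3 + 27y4
  subject to:
    y1 + y3 + 3y4 >= 4
    y2 + 4y3 + 4y4 >= 1
    y1, y2, y3, y4 >= 0

Solving the primal: x* = (7, 0).
  primal value c^T x* = 28.
Solving the dual: y* = (3.75, 0, 0.25, 0).
  dual value b^T y* = 28.
Strong duality: c^T x* = b^T y*. Confirmed.

28


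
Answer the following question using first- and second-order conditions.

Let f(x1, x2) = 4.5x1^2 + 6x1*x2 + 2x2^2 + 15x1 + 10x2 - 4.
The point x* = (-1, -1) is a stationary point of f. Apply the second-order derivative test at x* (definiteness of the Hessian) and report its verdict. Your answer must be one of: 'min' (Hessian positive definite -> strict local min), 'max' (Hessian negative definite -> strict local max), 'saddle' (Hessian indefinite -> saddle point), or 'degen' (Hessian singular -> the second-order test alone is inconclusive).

Compute the Hessian H = grad^2 f:
  H = [[9, 6], [6, 4]]
Verify stationarity: grad f(x*) = H x* + g = (0, 0).
Eigenvalues of H: 0, 13.
H has a zero eigenvalue (singular; positive semidefinite but not definite), so H is neither positive definite, negative definite, nor indefinite. The second-order test alone is inconclusive -> degen.
(Indeed, f is constant along the null direction of H through x*, so x* is not a strict local extremum.)

degen


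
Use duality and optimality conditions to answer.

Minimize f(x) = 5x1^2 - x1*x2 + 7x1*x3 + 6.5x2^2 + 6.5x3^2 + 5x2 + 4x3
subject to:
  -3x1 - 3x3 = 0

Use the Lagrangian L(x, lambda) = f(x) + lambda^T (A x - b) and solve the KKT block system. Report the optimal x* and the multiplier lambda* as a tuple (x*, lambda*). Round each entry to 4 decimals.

Form the Lagrangian:
  L(x, lambda) = (1/2) x^T Q x + c^T x + lambda^T (A x - b)
Stationarity (grad_x L = 0): Q x + c + A^T lambda = 0.
Primal feasibility: A x = b.

This gives the KKT block system:
  [ Q   A^T ] [ x     ]   [-c ]
  [ A    0  ] [ lambda ] = [ b ]

Solving the linear system:
  x*      = (0.4052, -0.3534, -0.4052)
  lambda* = (0.523)
  f(x*)   = -1.694

x* = (0.4052, -0.3534, -0.4052), lambda* = (0.523)


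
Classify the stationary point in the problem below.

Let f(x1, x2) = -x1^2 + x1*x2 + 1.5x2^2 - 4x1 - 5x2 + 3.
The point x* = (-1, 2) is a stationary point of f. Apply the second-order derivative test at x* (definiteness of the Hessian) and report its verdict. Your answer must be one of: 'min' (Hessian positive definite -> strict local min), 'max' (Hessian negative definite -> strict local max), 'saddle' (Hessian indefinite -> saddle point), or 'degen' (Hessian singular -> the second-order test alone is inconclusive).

Compute the Hessian H = grad^2 f:
  H = [[-2, 1], [1, 3]]
Verify stationarity: grad f(x*) = H x* + g = (0, 0).
Eigenvalues of H: -2.1926, 3.1926.
Eigenvalues have mixed signs, so H is indefinite -> x* is a saddle point.

saddle


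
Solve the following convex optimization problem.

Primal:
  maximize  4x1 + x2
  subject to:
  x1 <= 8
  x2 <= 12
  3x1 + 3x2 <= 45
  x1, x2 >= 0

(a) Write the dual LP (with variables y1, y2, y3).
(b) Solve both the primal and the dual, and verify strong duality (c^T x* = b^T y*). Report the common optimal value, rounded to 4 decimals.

The standard primal-dual pair for 'max c^T x s.t. A x <= b, x >= 0' is:
  Dual:  min b^T y  s.t.  A^T y >= c,  y >= 0.

So the dual LP is:
  minimize  8y1 + 12y2 + 45y3
  subject to:
    y1 + 3y3 >= 4
    y2 + 3y3 >= 1
    y1, y2, y3 >= 0

Solving the primal: x* = (8, 7).
  primal value c^T x* = 39.
Solving the dual: y* = (3, 0, 0.3333).
  dual value b^T y* = 39.
Strong duality: c^T x* = b^T y*. Confirmed.

39


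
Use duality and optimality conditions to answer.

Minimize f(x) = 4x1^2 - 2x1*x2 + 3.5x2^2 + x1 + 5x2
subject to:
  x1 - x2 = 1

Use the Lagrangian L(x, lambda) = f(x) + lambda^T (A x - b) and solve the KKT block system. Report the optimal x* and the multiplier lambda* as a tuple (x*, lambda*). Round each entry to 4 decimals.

Form the Lagrangian:
  L(x, lambda) = (1/2) x^T Q x + c^T x + lambda^T (A x - b)
Stationarity (grad_x L = 0): Q x + c + A^T lambda = 0.
Primal feasibility: A x = b.

This gives the KKT block system:
  [ Q   A^T ] [ x     ]   [-c ]
  [ A    0  ] [ lambda ] = [ b ]

Solving the linear system:
  x*      = (-0.0909, -1.0909)
  lambda* = (-2.4545)
  f(x*)   = -1.5455

x* = (-0.0909, -1.0909), lambda* = (-2.4545)


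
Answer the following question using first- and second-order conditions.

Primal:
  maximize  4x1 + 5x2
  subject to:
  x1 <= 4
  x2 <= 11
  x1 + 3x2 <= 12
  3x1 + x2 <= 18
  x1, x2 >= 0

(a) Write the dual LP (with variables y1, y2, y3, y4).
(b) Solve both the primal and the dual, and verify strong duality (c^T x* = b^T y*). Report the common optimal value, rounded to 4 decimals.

The standard primal-dual pair for 'max c^T x s.t. A x <= b, x >= 0' is:
  Dual:  min b^T y  s.t.  A^T y >= c,  y >= 0.

So the dual LP is:
  minimize  4y1 + 11y2 + 12y3 + 18y4
  subject to:
    y1 + y3 + 3y4 >= 4
    y2 + 3y3 + y4 >= 5
    y1, y2, y3, y4 >= 0

Solving the primal: x* = (4, 2.6667).
  primal value c^T x* = 29.3333.
Solving the dual: y* = (2.3333, 0, 1.6667, 0).
  dual value b^T y* = 29.3333.
Strong duality: c^T x* = b^T y*. Confirmed.

29.3333


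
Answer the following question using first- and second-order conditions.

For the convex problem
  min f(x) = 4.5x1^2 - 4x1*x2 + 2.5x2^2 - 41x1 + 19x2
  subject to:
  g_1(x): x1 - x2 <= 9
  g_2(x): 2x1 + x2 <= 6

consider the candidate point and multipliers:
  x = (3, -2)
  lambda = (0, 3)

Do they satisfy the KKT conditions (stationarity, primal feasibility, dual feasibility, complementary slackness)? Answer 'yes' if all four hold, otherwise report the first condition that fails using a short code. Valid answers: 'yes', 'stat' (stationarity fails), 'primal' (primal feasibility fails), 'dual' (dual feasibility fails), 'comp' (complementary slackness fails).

Gradient of f: grad f(x) = Q x + c = (-6, -3)
Constraint values g_i(x) = a_i^T x - b_i:
  g_1((3, -2)) = -4
  g_2((3, -2)) = -2
Stationarity residual: grad f(x) + sum_i lambda_i a_i = (0, 0)
  -> stationarity OK
Primal feasibility (all g_i <= 0): OK
Dual feasibility (all lambda_i >= 0): OK
Complementary slackness (lambda_i * g_i(x) = 0 for all i): FAILS

Verdict: the first failing condition is complementary_slackness -> comp.

comp


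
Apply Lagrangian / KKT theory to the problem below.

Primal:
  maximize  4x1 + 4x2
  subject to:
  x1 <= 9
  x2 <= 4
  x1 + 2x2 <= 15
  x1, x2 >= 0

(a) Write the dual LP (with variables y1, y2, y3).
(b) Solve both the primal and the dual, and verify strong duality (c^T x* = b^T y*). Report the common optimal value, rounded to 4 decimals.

The standard primal-dual pair for 'max c^T x s.t. A x <= b, x >= 0' is:
  Dual:  min b^T y  s.t.  A^T y >= c,  y >= 0.

So the dual LP is:
  minimize  9y1 + 4y2 + 15y3
  subject to:
    y1 + y3 >= 4
    y2 + 2y3 >= 4
    y1, y2, y3 >= 0

Solving the primal: x* = (9, 3).
  primal value c^T x* = 48.
Solving the dual: y* = (2, 0, 2).
  dual value b^T y* = 48.
Strong duality: c^T x* = b^T y*. Confirmed.

48


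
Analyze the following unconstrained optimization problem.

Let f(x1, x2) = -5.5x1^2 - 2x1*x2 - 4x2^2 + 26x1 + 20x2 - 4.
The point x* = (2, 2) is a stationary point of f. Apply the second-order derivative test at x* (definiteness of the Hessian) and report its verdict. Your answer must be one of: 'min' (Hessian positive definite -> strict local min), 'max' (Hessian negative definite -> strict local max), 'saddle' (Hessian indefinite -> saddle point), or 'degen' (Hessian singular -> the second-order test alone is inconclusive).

Compute the Hessian H = grad^2 f:
  H = [[-11, -2], [-2, -8]]
Verify stationarity: grad f(x*) = H x* + g = (0, 0).
Eigenvalues of H: -12, -7.
Both eigenvalues < 0, so H is negative definite -> x* is a strict local max.

max


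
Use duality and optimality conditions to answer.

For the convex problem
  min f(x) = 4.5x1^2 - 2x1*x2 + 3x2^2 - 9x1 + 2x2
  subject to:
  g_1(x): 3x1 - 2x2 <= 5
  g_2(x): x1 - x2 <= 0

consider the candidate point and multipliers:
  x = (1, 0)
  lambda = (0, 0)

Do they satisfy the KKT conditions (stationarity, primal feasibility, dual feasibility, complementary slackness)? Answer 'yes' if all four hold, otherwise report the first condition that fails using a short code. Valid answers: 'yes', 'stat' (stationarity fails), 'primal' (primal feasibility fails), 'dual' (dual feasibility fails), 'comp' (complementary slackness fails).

Gradient of f: grad f(x) = Q x + c = (0, 0)
Constraint values g_i(x) = a_i^T x - b_i:
  g_1((1, 0)) = -2
  g_2((1, 0)) = 1
Stationarity residual: grad f(x) + sum_i lambda_i a_i = (0, 0)
  -> stationarity OK
Primal feasibility (all g_i <= 0): FAILS
Dual feasibility (all lambda_i >= 0): OK
Complementary slackness (lambda_i * g_i(x) = 0 for all i): OK

Verdict: the first failing condition is primal_feasibility -> primal.

primal


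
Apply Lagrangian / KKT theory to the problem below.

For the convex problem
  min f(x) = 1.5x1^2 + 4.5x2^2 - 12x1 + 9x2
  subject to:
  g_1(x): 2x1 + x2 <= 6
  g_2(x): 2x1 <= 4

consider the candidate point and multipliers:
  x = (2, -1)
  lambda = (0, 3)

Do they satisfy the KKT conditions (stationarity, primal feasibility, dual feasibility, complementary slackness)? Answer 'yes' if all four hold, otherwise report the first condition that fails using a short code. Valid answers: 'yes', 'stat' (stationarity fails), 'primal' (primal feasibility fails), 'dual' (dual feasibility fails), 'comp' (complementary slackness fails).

Gradient of f: grad f(x) = Q x + c = (-6, 0)
Constraint values g_i(x) = a_i^T x - b_i:
  g_1((2, -1)) = -3
  g_2((2, -1)) = 0
Stationarity residual: grad f(x) + sum_i lambda_i a_i = (0, 0)
  -> stationarity OK
Primal feasibility (all g_i <= 0): OK
Dual feasibility (all lambda_i >= 0): OK
Complementary slackness (lambda_i * g_i(x) = 0 for all i): OK

Verdict: yes, KKT holds.

yes


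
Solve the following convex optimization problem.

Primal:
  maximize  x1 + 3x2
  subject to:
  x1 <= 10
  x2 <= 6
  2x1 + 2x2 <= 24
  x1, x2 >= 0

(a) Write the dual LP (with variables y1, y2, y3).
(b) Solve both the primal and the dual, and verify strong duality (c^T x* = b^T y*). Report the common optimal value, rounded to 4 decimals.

The standard primal-dual pair for 'max c^T x s.t. A x <= b, x >= 0' is:
  Dual:  min b^T y  s.t.  A^T y >= c,  y >= 0.

So the dual LP is:
  minimize  10y1 + 6y2 + 24y3
  subject to:
    y1 + 2y3 >= 1
    y2 + 2y3 >= 3
    y1, y2, y3 >= 0

Solving the primal: x* = (6, 6).
  primal value c^T x* = 24.
Solving the dual: y* = (0, 2, 0.5).
  dual value b^T y* = 24.
Strong duality: c^T x* = b^T y*. Confirmed.

24


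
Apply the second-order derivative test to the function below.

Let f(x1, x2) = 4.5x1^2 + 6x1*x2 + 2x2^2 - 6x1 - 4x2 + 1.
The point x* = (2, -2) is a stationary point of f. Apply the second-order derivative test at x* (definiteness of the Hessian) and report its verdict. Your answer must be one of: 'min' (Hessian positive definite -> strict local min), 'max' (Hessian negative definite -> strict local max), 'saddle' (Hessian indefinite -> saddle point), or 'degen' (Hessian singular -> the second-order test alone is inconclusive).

Compute the Hessian H = grad^2 f:
  H = [[9, 6], [6, 4]]
Verify stationarity: grad f(x*) = H x* + g = (0, 0).
Eigenvalues of H: 0, 13.
H has a zero eigenvalue (singular; positive semidefinite but not definite), so H is neither positive definite, negative definite, nor indefinite. The second-order test alone is inconclusive -> degen.
(Indeed, f is constant along the null direction of H through x*, so x* is not a strict local extremum.)

degen


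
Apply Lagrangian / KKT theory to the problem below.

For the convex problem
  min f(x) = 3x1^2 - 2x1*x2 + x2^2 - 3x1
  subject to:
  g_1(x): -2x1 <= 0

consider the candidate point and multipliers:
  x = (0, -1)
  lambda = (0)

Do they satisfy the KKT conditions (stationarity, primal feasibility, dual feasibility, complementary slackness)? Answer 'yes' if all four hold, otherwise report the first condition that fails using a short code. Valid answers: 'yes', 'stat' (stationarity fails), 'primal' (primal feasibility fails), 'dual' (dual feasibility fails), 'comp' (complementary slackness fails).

Gradient of f: grad f(x) = Q x + c = (-1, -2)
Constraint values g_i(x) = a_i^T x - b_i:
  g_1((0, -1)) = 0
Stationarity residual: grad f(x) + sum_i lambda_i a_i = (-1, -2)
  -> stationarity FAILS
Primal feasibility (all g_i <= 0): OK
Dual feasibility (all lambda_i >= 0): OK
Complementary slackness (lambda_i * g_i(x) = 0 for all i): OK

Verdict: the first failing condition is stationarity -> stat.

stat


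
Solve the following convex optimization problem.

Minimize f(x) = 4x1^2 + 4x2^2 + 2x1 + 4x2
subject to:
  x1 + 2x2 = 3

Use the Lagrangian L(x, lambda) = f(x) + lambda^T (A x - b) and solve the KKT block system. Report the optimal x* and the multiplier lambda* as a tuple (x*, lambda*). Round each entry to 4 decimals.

Form the Lagrangian:
  L(x, lambda) = (1/2) x^T Q x + c^T x + lambda^T (A x - b)
Stationarity (grad_x L = 0): Q x + c + A^T lambda = 0.
Primal feasibility: A x = b.

This gives the KKT block system:
  [ Q   A^T ] [ x     ]   [-c ]
  [ A    0  ] [ lambda ] = [ b ]

Solving the linear system:
  x*      = (0.6, 1.2)
  lambda* = (-6.8)
  f(x*)   = 13.2

x* = (0.6, 1.2), lambda* = (-6.8)


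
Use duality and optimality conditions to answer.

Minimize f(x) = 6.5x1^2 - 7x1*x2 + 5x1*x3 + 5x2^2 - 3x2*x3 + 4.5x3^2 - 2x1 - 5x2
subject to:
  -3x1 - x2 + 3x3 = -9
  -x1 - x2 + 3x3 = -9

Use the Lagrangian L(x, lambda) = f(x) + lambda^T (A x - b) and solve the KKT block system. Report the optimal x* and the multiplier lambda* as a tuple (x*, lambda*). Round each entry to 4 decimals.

Form the Lagrangian:
  L(x, lambda) = (1/2) x^T Q x + c^T x + lambda^T (A x - b)
Stationarity (grad_x L = 0): Q x + c + A^T lambda = 0.
Primal feasibility: A x = b.

This gives the KKT block system:
  [ Q   A^T ] [ x     ]   [-c ]
  [ A    0  ] [ lambda ] = [ b ]

Solving the linear system:
  x*      = (0, 0.5556, -2.8148)
  lambda* = (-14.4815, 23.4815)
  f(x*)   = 39.1111

x* = (0, 0.5556, -2.8148), lambda* = (-14.4815, 23.4815)


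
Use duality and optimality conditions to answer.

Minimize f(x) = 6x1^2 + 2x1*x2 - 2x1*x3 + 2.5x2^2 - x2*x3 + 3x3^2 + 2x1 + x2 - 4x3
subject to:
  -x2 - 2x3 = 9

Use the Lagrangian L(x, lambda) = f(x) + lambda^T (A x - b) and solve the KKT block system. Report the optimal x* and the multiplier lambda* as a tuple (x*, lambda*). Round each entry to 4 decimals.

Form the Lagrangian:
  L(x, lambda) = (1/2) x^T Q x + c^T x + lambda^T (A x - b)
Stationarity (grad_x L = 0): Q x + c + A^T lambda = 0.
Primal feasibility: A x = b.

This gives the KKT block system:
  [ Q   A^T ] [ x     ]   [-c ]
  [ A    0  ] [ lambda ] = [ b ]

Solving the linear system:
  x*      = (-0.2407, -2.7037, -3.1481)
  lambda* = (-9.8519)
  f(x*)   = 49.037

x* = (-0.2407, -2.7037, -3.1481), lambda* = (-9.8519)


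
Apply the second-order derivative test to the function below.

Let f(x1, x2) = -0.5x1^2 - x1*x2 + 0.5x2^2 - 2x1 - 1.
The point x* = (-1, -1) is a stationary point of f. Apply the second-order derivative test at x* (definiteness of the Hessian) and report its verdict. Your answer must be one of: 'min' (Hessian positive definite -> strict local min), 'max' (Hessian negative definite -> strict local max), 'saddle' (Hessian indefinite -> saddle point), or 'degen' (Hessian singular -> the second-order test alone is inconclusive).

Compute the Hessian H = grad^2 f:
  H = [[-1, -1], [-1, 1]]
Verify stationarity: grad f(x*) = H x* + g = (0, 0).
Eigenvalues of H: -1.4142, 1.4142.
Eigenvalues have mixed signs, so H is indefinite -> x* is a saddle point.

saddle


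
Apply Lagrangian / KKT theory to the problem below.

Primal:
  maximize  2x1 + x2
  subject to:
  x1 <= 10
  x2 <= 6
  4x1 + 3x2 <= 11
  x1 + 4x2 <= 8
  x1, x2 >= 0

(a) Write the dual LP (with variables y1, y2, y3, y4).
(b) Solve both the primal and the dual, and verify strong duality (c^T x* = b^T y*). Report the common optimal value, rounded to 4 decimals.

The standard primal-dual pair for 'max c^T x s.t. A x <= b, x >= 0' is:
  Dual:  min b^T y  s.t.  A^T y >= c,  y >= 0.

So the dual LP is:
  minimize  10y1 + 6y2 + 11y3 + 8y4
  subject to:
    y1 + 4y3 + y4 >= 2
    y2 + 3y3 + 4y4 >= 1
    y1, y2, y3, y4 >= 0

Solving the primal: x* = (2.75, 0).
  primal value c^T x* = 5.5.
Solving the dual: y* = (0, 0, 0.5, 0).
  dual value b^T y* = 5.5.
Strong duality: c^T x* = b^T y*. Confirmed.

5.5


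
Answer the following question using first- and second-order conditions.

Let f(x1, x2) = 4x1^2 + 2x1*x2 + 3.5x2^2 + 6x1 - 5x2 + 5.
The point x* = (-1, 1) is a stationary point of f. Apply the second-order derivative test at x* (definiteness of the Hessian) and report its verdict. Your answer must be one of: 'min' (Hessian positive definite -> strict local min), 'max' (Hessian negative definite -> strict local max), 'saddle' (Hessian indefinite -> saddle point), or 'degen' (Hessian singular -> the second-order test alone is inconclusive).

Compute the Hessian H = grad^2 f:
  H = [[8, 2], [2, 7]]
Verify stationarity: grad f(x*) = H x* + g = (0, 0).
Eigenvalues of H: 5.4384, 9.5616.
Both eigenvalues > 0, so H is positive definite -> x* is a strict local min.

min


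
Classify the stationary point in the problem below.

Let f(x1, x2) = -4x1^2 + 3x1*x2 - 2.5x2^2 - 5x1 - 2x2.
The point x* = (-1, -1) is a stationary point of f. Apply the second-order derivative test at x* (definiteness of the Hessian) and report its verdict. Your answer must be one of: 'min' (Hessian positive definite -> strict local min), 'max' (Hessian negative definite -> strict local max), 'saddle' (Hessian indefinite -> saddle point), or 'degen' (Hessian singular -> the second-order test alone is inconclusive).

Compute the Hessian H = grad^2 f:
  H = [[-8, 3], [3, -5]]
Verify stationarity: grad f(x*) = H x* + g = (0, 0).
Eigenvalues of H: -9.8541, -3.1459.
Both eigenvalues < 0, so H is negative definite -> x* is a strict local max.

max


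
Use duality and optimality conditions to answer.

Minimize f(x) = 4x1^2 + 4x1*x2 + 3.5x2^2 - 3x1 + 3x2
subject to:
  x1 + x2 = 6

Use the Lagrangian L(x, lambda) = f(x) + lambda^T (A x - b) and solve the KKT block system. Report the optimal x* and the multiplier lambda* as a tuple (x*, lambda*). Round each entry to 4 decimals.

Form the Lagrangian:
  L(x, lambda) = (1/2) x^T Q x + c^T x + lambda^T (A x - b)
Stationarity (grad_x L = 0): Q x + c + A^T lambda = 0.
Primal feasibility: A x = b.

This gives the KKT block system:
  [ Q   A^T ] [ x     ]   [-c ]
  [ A    0  ] [ lambda ] = [ b ]

Solving the linear system:
  x*      = (3.4286, 2.5714)
  lambda* = (-34.7143)
  f(x*)   = 102.8571

x* = (3.4286, 2.5714), lambda* = (-34.7143)


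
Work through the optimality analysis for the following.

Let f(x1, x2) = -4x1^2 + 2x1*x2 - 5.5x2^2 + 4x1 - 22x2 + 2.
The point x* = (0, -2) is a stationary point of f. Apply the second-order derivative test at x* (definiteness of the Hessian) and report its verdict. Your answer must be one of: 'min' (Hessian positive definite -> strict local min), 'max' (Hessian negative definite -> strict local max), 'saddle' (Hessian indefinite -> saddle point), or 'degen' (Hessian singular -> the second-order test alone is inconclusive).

Compute the Hessian H = grad^2 f:
  H = [[-8, 2], [2, -11]]
Verify stationarity: grad f(x*) = H x* + g = (0, 0).
Eigenvalues of H: -12, -7.
Both eigenvalues < 0, so H is negative definite -> x* is a strict local max.

max


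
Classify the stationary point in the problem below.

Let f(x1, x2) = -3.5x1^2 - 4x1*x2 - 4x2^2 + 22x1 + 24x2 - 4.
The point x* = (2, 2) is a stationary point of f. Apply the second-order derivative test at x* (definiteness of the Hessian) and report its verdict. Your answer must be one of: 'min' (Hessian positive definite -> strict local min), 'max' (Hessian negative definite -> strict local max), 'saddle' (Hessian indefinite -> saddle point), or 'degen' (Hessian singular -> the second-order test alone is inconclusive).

Compute the Hessian H = grad^2 f:
  H = [[-7, -4], [-4, -8]]
Verify stationarity: grad f(x*) = H x* + g = (0, 0).
Eigenvalues of H: -11.5311, -3.4689.
Both eigenvalues < 0, so H is negative definite -> x* is a strict local max.

max


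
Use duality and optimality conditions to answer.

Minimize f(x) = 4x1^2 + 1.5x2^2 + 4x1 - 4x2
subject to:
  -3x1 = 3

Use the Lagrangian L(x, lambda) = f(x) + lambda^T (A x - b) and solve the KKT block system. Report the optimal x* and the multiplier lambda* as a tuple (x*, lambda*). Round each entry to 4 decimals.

Form the Lagrangian:
  L(x, lambda) = (1/2) x^T Q x + c^T x + lambda^T (A x - b)
Stationarity (grad_x L = 0): Q x + c + A^T lambda = 0.
Primal feasibility: A x = b.

This gives the KKT block system:
  [ Q   A^T ] [ x     ]   [-c ]
  [ A    0  ] [ lambda ] = [ b ]

Solving the linear system:
  x*      = (-1, 1.3333)
  lambda* = (-1.3333)
  f(x*)   = -2.6667

x* = (-1, 1.3333), lambda* = (-1.3333)


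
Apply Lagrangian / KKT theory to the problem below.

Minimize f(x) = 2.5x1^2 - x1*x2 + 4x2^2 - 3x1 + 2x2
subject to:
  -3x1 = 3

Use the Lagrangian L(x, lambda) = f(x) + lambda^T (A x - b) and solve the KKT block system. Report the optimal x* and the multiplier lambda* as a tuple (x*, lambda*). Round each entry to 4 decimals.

Form the Lagrangian:
  L(x, lambda) = (1/2) x^T Q x + c^T x + lambda^T (A x - b)
Stationarity (grad_x L = 0): Q x + c + A^T lambda = 0.
Primal feasibility: A x = b.

This gives the KKT block system:
  [ Q   A^T ] [ x     ]   [-c ]
  [ A    0  ] [ lambda ] = [ b ]

Solving the linear system:
  x*      = (-1, -0.375)
  lambda* = (-2.5417)
  f(x*)   = 4.9375

x* = (-1, -0.375), lambda* = (-2.5417)


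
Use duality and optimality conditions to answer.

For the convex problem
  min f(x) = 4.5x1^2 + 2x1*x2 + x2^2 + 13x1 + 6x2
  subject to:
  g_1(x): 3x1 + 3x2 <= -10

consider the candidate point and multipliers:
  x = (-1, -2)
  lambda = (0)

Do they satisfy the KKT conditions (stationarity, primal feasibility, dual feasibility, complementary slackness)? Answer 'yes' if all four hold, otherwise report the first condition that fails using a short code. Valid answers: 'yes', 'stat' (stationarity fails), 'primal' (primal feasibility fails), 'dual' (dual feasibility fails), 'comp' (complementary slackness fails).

Gradient of f: grad f(x) = Q x + c = (0, 0)
Constraint values g_i(x) = a_i^T x - b_i:
  g_1((-1, -2)) = 1
Stationarity residual: grad f(x) + sum_i lambda_i a_i = (0, 0)
  -> stationarity OK
Primal feasibility (all g_i <= 0): FAILS
Dual feasibility (all lambda_i >= 0): OK
Complementary slackness (lambda_i * g_i(x) = 0 for all i): OK

Verdict: the first failing condition is primal_feasibility -> primal.

primal


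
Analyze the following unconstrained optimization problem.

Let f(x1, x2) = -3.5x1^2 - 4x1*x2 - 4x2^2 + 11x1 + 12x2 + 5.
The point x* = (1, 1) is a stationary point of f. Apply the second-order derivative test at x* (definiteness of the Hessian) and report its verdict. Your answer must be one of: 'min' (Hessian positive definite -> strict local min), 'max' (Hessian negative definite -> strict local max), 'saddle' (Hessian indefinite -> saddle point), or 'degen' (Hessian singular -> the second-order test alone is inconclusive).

Compute the Hessian H = grad^2 f:
  H = [[-7, -4], [-4, -8]]
Verify stationarity: grad f(x*) = H x* + g = (0, 0).
Eigenvalues of H: -11.5311, -3.4689.
Both eigenvalues < 0, so H is negative definite -> x* is a strict local max.

max


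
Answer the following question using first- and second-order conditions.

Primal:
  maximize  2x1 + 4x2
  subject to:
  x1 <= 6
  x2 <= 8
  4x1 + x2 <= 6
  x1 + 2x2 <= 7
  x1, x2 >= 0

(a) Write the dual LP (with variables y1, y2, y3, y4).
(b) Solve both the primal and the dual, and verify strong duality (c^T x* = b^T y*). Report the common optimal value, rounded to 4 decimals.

The standard primal-dual pair for 'max c^T x s.t. A x <= b, x >= 0' is:
  Dual:  min b^T y  s.t.  A^T y >= c,  y >= 0.

So the dual LP is:
  minimize  6y1 + 8y2 + 6y3 + 7y4
  subject to:
    y1 + 4y3 + y4 >= 2
    y2 + y3 + 2y4 >= 4
    y1, y2, y3, y4 >= 0

Solving the primal: x* = (0.7143, 3.1429).
  primal value c^T x* = 14.
Solving the dual: y* = (0, 0, 0, 2).
  dual value b^T y* = 14.
Strong duality: c^T x* = b^T y*. Confirmed.

14


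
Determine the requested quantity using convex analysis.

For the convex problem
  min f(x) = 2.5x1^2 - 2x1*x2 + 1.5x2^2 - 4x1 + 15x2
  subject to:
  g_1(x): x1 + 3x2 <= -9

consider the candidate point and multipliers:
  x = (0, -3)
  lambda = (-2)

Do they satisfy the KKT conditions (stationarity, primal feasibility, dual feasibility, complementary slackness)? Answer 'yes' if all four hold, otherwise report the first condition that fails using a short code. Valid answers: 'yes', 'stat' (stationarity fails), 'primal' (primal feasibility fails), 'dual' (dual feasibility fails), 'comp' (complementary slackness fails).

Gradient of f: grad f(x) = Q x + c = (2, 6)
Constraint values g_i(x) = a_i^T x - b_i:
  g_1((0, -3)) = 0
Stationarity residual: grad f(x) + sum_i lambda_i a_i = (0, 0)
  -> stationarity OK
Primal feasibility (all g_i <= 0): OK
Dual feasibility (all lambda_i >= 0): FAILS
Complementary slackness (lambda_i * g_i(x) = 0 for all i): OK

Verdict: the first failing condition is dual_feasibility -> dual.

dual
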